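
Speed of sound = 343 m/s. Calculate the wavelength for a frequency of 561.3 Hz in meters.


Given values:
  c = 343 m/s, f = 561.3 Hz
Formula: lambda = c / f
lambda = 343 / 561.3
lambda = 0.6111

0.6111 m


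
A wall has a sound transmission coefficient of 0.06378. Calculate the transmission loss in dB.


Given values:
  tau = 0.06378
Formula: TL = 10 * log10(1 / tau)
Compute 1 / tau = 1 / 0.06378 = 15.6789
Compute log10(15.6789) = 1.195316
TL = 10 * 1.195316 = 11.95

11.95 dB


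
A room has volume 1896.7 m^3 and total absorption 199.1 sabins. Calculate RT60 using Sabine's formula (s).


Given values:
  V = 1896.7 m^3
  A = 199.1 sabins
Formula: RT60 = 0.161 * V / A
Numerator: 0.161 * 1896.7 = 305.3687
RT60 = 305.3687 / 199.1 = 1.534

1.534 s


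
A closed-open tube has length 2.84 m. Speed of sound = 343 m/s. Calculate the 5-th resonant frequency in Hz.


Given values:
  Tube type: closed-open, L = 2.84 m, c = 343 m/s, n = 5
Formula: f_n = (2n - 1) * c / (4 * L)
Compute 2n - 1 = 2*5 - 1 = 9
Compute 4 * L = 4 * 2.84 = 11.36
f = 9 * 343 / 11.36
f = 271.74

271.74 Hz


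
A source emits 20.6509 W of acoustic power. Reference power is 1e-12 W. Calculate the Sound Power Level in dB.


Given values:
  W = 20.6509 W
  W_ref = 1e-12 W
Formula: SWL = 10 * log10(W / W_ref)
Compute ratio: W / W_ref = 20650900000000
Compute log10: log10(20650900000000) = 13.314939
Multiply: SWL = 10 * 13.314939 = 133.15

133.15 dB


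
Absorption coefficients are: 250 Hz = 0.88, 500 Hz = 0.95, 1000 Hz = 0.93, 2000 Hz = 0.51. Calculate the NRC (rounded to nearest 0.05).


Given values:
  a_250 = 0.88, a_500 = 0.95
  a_1000 = 0.93, a_2000 = 0.51
Formula: NRC = (a250 + a500 + a1000 + a2000) / 4
Sum = 0.88 + 0.95 + 0.93 + 0.51 = 3.27
NRC = 3.27 / 4 = 0.8175
Rounded to nearest 0.05: 0.8

0.8


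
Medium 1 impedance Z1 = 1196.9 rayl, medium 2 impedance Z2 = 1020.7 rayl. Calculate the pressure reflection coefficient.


Given values:
  Z1 = 1196.9 rayl, Z2 = 1020.7 rayl
Formula: R = (Z2 - Z1) / (Z2 + Z1)
Numerator: Z2 - Z1 = 1020.7 - 1196.9 = -176.2
Denominator: Z2 + Z1 = 1020.7 + 1196.9 = 2217.6
R = -176.2 / 2217.6 = -0.0795

-0.0795


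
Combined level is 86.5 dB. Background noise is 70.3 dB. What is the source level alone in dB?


Given values:
  L_total = 86.5 dB, L_bg = 70.3 dB
Formula: L_source = 10 * log10(10^(L_total/10) - 10^(L_bg/10))
Convert to linear:
  10^(86.5/10) = 446683592.151
  10^(70.3/10) = 10715193.0524
Difference: 446683592.151 - 10715193.0524 = 435968399.0986
L_source = 10 * log10(435968399.0986) = 86.39

86.39 dB


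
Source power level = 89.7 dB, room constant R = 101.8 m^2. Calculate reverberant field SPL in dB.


Given values:
  Lw = 89.7 dB, R = 101.8 m^2
Formula: SPL = Lw + 10 * log10(4 / R)
Compute 4 / R = 4 / 101.8 = 0.039293
Compute 10 * log10(0.039293) = -14.0568
SPL = 89.7 + (-14.0568) = 75.64

75.64 dB


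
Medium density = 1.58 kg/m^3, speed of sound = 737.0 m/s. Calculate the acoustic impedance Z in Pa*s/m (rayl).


Given values:
  rho = 1.58 kg/m^3
  c = 737.0 m/s
Formula: Z = rho * c
Z = 1.58 * 737.0
Z = 1164.46

1164.46 rayl


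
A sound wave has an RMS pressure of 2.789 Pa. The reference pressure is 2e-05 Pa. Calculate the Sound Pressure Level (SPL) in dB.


Given values:
  p = 2.789 Pa
  p_ref = 2e-05 Pa
Formula: SPL = 20 * log10(p / p_ref)
Compute ratio: p / p_ref = 2.789 / 2e-05 = 139450
Compute log10: log10(139450) = 5.144419
Multiply: SPL = 20 * 5.144419 = 102.89

102.89 dB


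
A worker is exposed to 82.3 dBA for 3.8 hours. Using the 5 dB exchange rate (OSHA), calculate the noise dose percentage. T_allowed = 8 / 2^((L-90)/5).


Given values:
  L = 82.3 dBA, T = 3.8 hours
Formula: T_allowed = 8 / 2^((L - 90) / 5)
Compute exponent: (82.3 - 90) / 5 = -1.54
Compute 2^(-1.54) = 0.343885
T_allowed = 8 / 0.343885 = 23.263591 hours
Dose = (T / T_allowed) * 100
Dose = (3.8 / 23.263591) * 100 = 16.33

16.33 %


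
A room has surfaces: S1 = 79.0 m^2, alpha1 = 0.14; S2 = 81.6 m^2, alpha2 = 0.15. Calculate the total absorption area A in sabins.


Given surfaces:
  Surface 1: 79.0 * 0.14 = 11.06
  Surface 2: 81.6 * 0.15 = 12.24
Formula: A = sum(Si * alpha_i)
A = 11.06 + 12.24
A = 23.3

23.3 sabins


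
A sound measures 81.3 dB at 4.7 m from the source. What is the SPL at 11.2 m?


Given values:
  SPL1 = 81.3 dB, r1 = 4.7 m, r2 = 11.2 m
Formula: SPL2 = SPL1 - 20 * log10(r2 / r1)
Compute ratio: r2 / r1 = 11.2 / 4.7 = 2.383
Compute log10: log10(2.383) = 0.377124
Compute drop: 20 * 0.377124 = 7.5425
SPL2 = 81.3 - 7.5425 = 73.76

73.76 dB


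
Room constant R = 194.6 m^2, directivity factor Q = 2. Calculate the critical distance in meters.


Given values:
  R = 194.6 m^2, Q = 2
Formula: d_c = 0.141 * sqrt(Q * R)
Compute Q * R = 2 * 194.6 = 389.2
Compute sqrt(389.2) = 19.7282
d_c = 0.141 * 19.7282 = 2.782

2.782 m


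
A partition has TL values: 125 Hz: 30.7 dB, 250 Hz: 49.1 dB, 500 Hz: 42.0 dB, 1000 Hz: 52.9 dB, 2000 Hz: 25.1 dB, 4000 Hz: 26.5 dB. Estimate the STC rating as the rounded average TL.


Given TL values at each frequency:
  125 Hz: 30.7 dB
  250 Hz: 49.1 dB
  500 Hz: 42.0 dB
  1000 Hz: 52.9 dB
  2000 Hz: 25.1 dB
  4000 Hz: 26.5 dB
Formula: STC ~ round(average of TL values)
Sum = 30.7 + 49.1 + 42.0 + 52.9 + 25.1 + 26.5 = 226.3
Average = 226.3 / 6 = 37.72
Rounded: 38

38


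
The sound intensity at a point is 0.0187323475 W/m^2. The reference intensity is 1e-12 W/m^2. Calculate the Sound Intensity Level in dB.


Given values:
  I = 0.0187323475 W/m^2
  I_ref = 1e-12 W/m^2
Formula: SIL = 10 * log10(I / I_ref)
Compute ratio: I / I_ref = 18732347500
Compute log10: log10(18732347500) = 10.272592
Multiply: SIL = 10 * 10.272592 = 102.73

102.73 dB


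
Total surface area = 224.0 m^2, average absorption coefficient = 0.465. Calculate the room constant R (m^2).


Given values:
  S = 224.0 m^2, alpha = 0.465
Formula: R = S * alpha / (1 - alpha)
Numerator: 224.0 * 0.465 = 104.16
Denominator: 1 - 0.465 = 0.535
R = 104.16 / 0.535 = 194.69

194.69 m^2


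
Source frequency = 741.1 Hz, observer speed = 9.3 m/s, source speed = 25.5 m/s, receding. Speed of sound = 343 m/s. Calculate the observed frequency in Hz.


Given values:
  f_s = 741.1 Hz, v_o = 9.3 m/s, v_s = 25.5 m/s
  Direction: receding
Formula: f_o = f_s * (c - v_o) / (c + v_s)
Numerator: c - v_o = 343 - 9.3 = 333.7
Denominator: c + v_s = 343 + 25.5 = 368.5
f_o = 741.1 * 333.7 / 368.5 = 671.11

671.11 Hz


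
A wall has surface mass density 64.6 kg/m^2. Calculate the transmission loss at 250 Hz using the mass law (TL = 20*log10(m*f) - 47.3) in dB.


Given values:
  m = 64.6 kg/m^2, f = 250 Hz
Formula: TL = 20 * log10(m * f) - 47.3
Compute m * f = 64.6 * 250 = 16150.0
Compute log10(16150.0) = 4.208173
Compute 20 * 4.208173 = 84.1635
TL = 84.1635 - 47.3 = 36.86

36.86 dB


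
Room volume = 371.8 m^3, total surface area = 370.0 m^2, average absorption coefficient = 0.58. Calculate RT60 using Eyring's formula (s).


Given values:
  V = 371.8 m^3, S = 370.0 m^2, alpha = 0.58
Formula: RT60 = 0.161 * V / (-S * ln(1 - alpha))
Compute ln(1 - 0.58) = ln(0.42) = -0.867501
Denominator: -370.0 * -0.867501 = 320.9754
Numerator: 0.161 * 371.8 = 59.8598
RT60 = 59.8598 / 320.9754 = 0.186

0.186 s


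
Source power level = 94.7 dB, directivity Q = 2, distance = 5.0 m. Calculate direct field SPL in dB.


Given values:
  Lw = 94.7 dB, Q = 2, r = 5.0 m
Formula: SPL = Lw + 10 * log10(Q / (4 * pi * r^2))
Compute 4 * pi * r^2 = 4 * pi * 5.0^2 = 314.1593
Compute Q / denom = 2 / 314.1593 = 0.0063662
Compute 10 * log10(0.0063662) = -21.9612
SPL = 94.7 + (-21.9612) = 72.74

72.74 dB


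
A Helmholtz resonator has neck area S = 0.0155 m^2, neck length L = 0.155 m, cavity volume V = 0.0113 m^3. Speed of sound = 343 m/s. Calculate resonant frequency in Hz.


Given values:
  S = 0.0155 m^2, L = 0.155 m, V = 0.0113 m^3, c = 343 m/s
Formula: f = (c / (2*pi)) * sqrt(S / (V * L))
Compute V * L = 0.0113 * 0.155 = 0.0017515
Compute S / (V * L) = 0.0155 / 0.0017515 = 8.8496
Compute sqrt(8.8496) = 2.974828
Compute c / (2*pi) = 343 / 6.283185 = 54.590148
f = 54.590148 * 2.974828 = 162.4

162.4 Hz


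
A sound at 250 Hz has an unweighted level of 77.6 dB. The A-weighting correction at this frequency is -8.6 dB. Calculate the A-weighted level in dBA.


Given values:
  SPL = 77.6 dB
  A-weighting at 250 Hz = -8.6 dB
Formula: L_A = SPL + A_weight
L_A = 77.6 + (-8.6)
L_A = 69.0

69.0 dBA


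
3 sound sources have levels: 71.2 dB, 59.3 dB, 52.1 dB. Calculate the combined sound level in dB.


Formula: L_total = 10 * log10( sum(10^(Li/10)) )
  Source 1: 10^(71.2/10) = 13182567.3856
  Source 2: 10^(59.3/10) = 851138.0382
  Source 3: 10^(52.1/10) = 162181.0097
Sum of linear values = 14195886.4335
L_total = 10 * log10(14195886.4335) = 71.52

71.52 dB


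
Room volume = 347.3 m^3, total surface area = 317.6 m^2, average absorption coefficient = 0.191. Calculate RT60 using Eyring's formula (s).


Given values:
  V = 347.3 m^3, S = 317.6 m^2, alpha = 0.191
Formula: RT60 = 0.161 * V / (-S * ln(1 - alpha))
Compute ln(1 - 0.191) = ln(0.809) = -0.211956
Denominator: -317.6 * -0.211956 = 67.3172
Numerator: 0.161 * 347.3 = 55.9153
RT60 = 55.9153 / 67.3172 = 0.831

0.831 s


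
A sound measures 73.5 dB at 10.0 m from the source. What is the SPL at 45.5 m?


Given values:
  SPL1 = 73.5 dB, r1 = 10.0 m, r2 = 45.5 m
Formula: SPL2 = SPL1 - 20 * log10(r2 / r1)
Compute ratio: r2 / r1 = 45.5 / 10.0 = 4.55
Compute log10: log10(4.55) = 0.658011
Compute drop: 20 * 0.658011 = 13.1602
SPL2 = 73.5 - 13.1602 = 60.34

60.34 dB


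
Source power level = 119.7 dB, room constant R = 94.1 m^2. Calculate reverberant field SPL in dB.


Given values:
  Lw = 119.7 dB, R = 94.1 m^2
Formula: SPL = Lw + 10 * log10(4 / R)
Compute 4 / R = 4 / 94.1 = 0.042508
Compute 10 * log10(0.042508) = -13.7153
SPL = 119.7 + (-13.7153) = 105.98

105.98 dB


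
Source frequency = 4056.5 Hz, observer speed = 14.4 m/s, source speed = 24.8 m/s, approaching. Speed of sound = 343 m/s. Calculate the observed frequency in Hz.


Given values:
  f_s = 4056.5 Hz, v_o = 14.4 m/s, v_s = 24.8 m/s
  Direction: approaching
Formula: f_o = f_s * (c + v_o) / (c - v_s)
Numerator: c + v_o = 343 + 14.4 = 357.4
Denominator: c - v_s = 343 - 24.8 = 318.2
f_o = 4056.5 * 357.4 / 318.2 = 4556.23

4556.23 Hz


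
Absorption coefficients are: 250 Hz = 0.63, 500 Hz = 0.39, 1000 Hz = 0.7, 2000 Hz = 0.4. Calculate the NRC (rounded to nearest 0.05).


Given values:
  a_250 = 0.63, a_500 = 0.39
  a_1000 = 0.7, a_2000 = 0.4
Formula: NRC = (a250 + a500 + a1000 + a2000) / 4
Sum = 0.63 + 0.39 + 0.7 + 0.4 = 2.12
NRC = 2.12 / 4 = 0.53
Rounded to nearest 0.05: 0.55

0.55


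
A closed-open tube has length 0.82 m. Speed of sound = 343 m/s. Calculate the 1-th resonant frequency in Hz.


Given values:
  Tube type: closed-open, L = 0.82 m, c = 343 m/s, n = 1
Formula: f_n = (2n - 1) * c / (4 * L)
Compute 2n - 1 = 2*1 - 1 = 1
Compute 4 * L = 4 * 0.82 = 3.28
f = 1 * 343 / 3.28
f = 104.57

104.57 Hz


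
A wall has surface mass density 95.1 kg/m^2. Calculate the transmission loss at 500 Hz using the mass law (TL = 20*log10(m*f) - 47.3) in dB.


Given values:
  m = 95.1 kg/m^2, f = 500 Hz
Formula: TL = 20 * log10(m * f) - 47.3
Compute m * f = 95.1 * 500 = 47550.0
Compute log10(47550.0) = 4.677151
Compute 20 * 4.677151 = 93.543
TL = 93.543 - 47.3 = 46.24

46.24 dB


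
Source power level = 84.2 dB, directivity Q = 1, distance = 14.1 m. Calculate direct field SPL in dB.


Given values:
  Lw = 84.2 dB, Q = 1, r = 14.1 m
Formula: SPL = Lw + 10 * log10(Q / (4 * pi * r^2))
Compute 4 * pi * r^2 = 4 * pi * 14.1^2 = 2498.3201
Compute Q / denom = 1 / 2498.3201 = 0.00040027
Compute 10 * log10(0.00040027) = -33.9765
SPL = 84.2 + (-33.9765) = 50.22

50.22 dB


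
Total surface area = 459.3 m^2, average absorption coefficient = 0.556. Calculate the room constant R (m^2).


Given values:
  S = 459.3 m^2, alpha = 0.556
Formula: R = S * alpha / (1 - alpha)
Numerator: 459.3 * 0.556 = 255.3708
Denominator: 1 - 0.556 = 0.444
R = 255.3708 / 0.444 = 575.16

575.16 m^2


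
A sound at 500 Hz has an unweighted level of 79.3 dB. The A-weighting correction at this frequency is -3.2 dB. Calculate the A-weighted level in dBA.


Given values:
  SPL = 79.3 dB
  A-weighting at 500 Hz = -3.2 dB
Formula: L_A = SPL + A_weight
L_A = 79.3 + (-3.2)
L_A = 76.1

76.1 dBA


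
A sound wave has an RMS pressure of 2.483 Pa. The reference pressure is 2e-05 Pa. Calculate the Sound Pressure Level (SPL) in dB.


Given values:
  p = 2.483 Pa
  p_ref = 2e-05 Pa
Formula: SPL = 20 * log10(p / p_ref)
Compute ratio: p / p_ref = 2.483 / 2e-05 = 124150
Compute log10: log10(124150) = 5.093947
Multiply: SPL = 20 * 5.093947 = 101.88

101.88 dB


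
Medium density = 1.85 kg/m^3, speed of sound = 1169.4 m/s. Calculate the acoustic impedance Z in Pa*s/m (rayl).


Given values:
  rho = 1.85 kg/m^3
  c = 1169.4 m/s
Formula: Z = rho * c
Z = 1.85 * 1169.4
Z = 2163.39

2163.39 rayl


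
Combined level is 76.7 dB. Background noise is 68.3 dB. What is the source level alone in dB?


Given values:
  L_total = 76.7 dB, L_bg = 68.3 dB
Formula: L_source = 10 * log10(10^(L_total/10) - 10^(L_bg/10))
Convert to linear:
  10^(76.7/10) = 46773514.1287
  10^(68.3/10) = 6760829.7539
Difference: 46773514.1287 - 6760829.7539 = 40012684.3748
L_source = 10 * log10(40012684.3748) = 76.02

76.02 dB


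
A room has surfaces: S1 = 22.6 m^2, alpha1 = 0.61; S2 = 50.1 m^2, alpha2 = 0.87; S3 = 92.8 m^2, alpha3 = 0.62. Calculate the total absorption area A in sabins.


Given surfaces:
  Surface 1: 22.6 * 0.61 = 13.786
  Surface 2: 50.1 * 0.87 = 43.587
  Surface 3: 92.8 * 0.62 = 57.536
Formula: A = sum(Si * alpha_i)
A = 13.786 + 43.587 + 57.536
A = 114.91

114.91 sabins


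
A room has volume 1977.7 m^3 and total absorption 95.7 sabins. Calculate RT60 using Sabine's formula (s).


Given values:
  V = 1977.7 m^3
  A = 95.7 sabins
Formula: RT60 = 0.161 * V / A
Numerator: 0.161 * 1977.7 = 318.4097
RT60 = 318.4097 / 95.7 = 3.327

3.327 s


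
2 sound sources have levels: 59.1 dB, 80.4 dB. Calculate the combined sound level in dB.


Formula: L_total = 10 * log10( sum(10^(Li/10)) )
  Source 1: 10^(59.1/10) = 812830.5162
  Source 2: 10^(80.4/10) = 109647819.6143
Sum of linear values = 110460650.1305
L_total = 10 * log10(110460650.1305) = 80.43

80.43 dB


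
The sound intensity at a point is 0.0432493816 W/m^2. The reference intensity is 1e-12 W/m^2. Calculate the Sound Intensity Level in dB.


Given values:
  I = 0.0432493816 W/m^2
  I_ref = 1e-12 W/m^2
Formula: SIL = 10 * log10(I / I_ref)
Compute ratio: I / I_ref = 43249381600
Compute log10: log10(43249381600) = 10.63598
Multiply: SIL = 10 * 10.63598 = 106.36

106.36 dB


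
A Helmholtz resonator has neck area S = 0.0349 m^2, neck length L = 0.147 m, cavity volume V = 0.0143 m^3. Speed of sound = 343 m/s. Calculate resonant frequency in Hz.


Given values:
  S = 0.0349 m^2, L = 0.147 m, V = 0.0143 m^3, c = 343 m/s
Formula: f = (c / (2*pi)) * sqrt(S / (V * L))
Compute V * L = 0.0143 * 0.147 = 0.0021021
Compute S / (V * L) = 0.0349 / 0.0021021 = 16.6024
Compute sqrt(16.6024) = 4.074604
Compute c / (2*pi) = 343 / 6.283185 = 54.590148
f = 54.590148 * 4.074604 = 222.43

222.43 Hz


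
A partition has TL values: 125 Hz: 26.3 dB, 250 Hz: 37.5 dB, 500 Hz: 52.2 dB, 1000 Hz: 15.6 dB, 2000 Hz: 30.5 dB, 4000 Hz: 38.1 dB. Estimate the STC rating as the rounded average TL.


Given TL values at each frequency:
  125 Hz: 26.3 dB
  250 Hz: 37.5 dB
  500 Hz: 52.2 dB
  1000 Hz: 15.6 dB
  2000 Hz: 30.5 dB
  4000 Hz: 38.1 dB
Formula: STC ~ round(average of TL values)
Sum = 26.3 + 37.5 + 52.2 + 15.6 + 30.5 + 38.1 = 200.2
Average = 200.2 / 6 = 33.37
Rounded: 33

33


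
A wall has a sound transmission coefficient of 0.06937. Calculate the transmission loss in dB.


Given values:
  tau = 0.06937
Formula: TL = 10 * log10(1 / tau)
Compute 1 / tau = 1 / 0.06937 = 14.4155
Compute log10(14.4155) = 1.15883
TL = 10 * 1.15883 = 11.59

11.59 dB


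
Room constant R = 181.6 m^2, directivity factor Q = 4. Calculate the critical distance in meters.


Given values:
  R = 181.6 m^2, Q = 4
Formula: d_c = 0.141 * sqrt(Q * R)
Compute Q * R = 4 * 181.6 = 726.4
Compute sqrt(726.4) = 26.9518
d_c = 0.141 * 26.9518 = 3.8

3.8 m


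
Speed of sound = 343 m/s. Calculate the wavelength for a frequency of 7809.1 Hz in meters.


Given values:
  c = 343 m/s, f = 7809.1 Hz
Formula: lambda = c / f
lambda = 343 / 7809.1
lambda = 0.0439

0.0439 m


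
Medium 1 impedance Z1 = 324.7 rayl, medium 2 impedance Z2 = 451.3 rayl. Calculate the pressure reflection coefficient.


Given values:
  Z1 = 324.7 rayl, Z2 = 451.3 rayl
Formula: R = (Z2 - Z1) / (Z2 + Z1)
Numerator: Z2 - Z1 = 451.3 - 324.7 = 126.6
Denominator: Z2 + Z1 = 451.3 + 324.7 = 776.0
R = 126.6 / 776.0 = 0.1631

0.1631


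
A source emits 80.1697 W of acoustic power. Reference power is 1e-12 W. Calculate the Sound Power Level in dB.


Given values:
  W = 80.1697 W
  W_ref = 1e-12 W
Formula: SWL = 10 * log10(W / W_ref)
Compute ratio: W / W_ref = 80169700000000
Compute log10: log10(80169700000000) = 13.90401
Multiply: SWL = 10 * 13.90401 = 139.04

139.04 dB


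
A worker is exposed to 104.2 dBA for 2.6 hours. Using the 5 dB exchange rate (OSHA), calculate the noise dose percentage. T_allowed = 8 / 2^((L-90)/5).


Given values:
  L = 104.2 dBA, T = 2.6 hours
Formula: T_allowed = 8 / 2^((L - 90) / 5)
Compute exponent: (104.2 - 90) / 5 = 2.84
Compute 2^(2.84) = 7.160201
T_allowed = 8 / 7.160201 = 1.117287 hours
Dose = (T / T_allowed) * 100
Dose = (2.6 / 1.117287) * 100 = 232.71

232.71 %


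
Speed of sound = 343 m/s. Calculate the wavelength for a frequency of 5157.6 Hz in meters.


Given values:
  c = 343 m/s, f = 5157.6 Hz
Formula: lambda = c / f
lambda = 343 / 5157.6
lambda = 0.0665

0.0665 m


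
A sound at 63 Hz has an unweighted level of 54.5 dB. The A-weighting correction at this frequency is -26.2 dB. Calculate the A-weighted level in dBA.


Given values:
  SPL = 54.5 dB
  A-weighting at 63 Hz = -26.2 dB
Formula: L_A = SPL + A_weight
L_A = 54.5 + (-26.2)
L_A = 28.3

28.3 dBA


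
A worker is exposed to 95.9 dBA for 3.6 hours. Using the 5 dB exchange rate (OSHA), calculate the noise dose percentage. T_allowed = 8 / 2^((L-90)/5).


Given values:
  L = 95.9 dBA, T = 3.6 hours
Formula: T_allowed = 8 / 2^((L - 90) / 5)
Compute exponent: (95.9 - 90) / 5 = 1.18
Compute 2^(1.18) = 2.265768
T_allowed = 8 / 2.265768 = 3.530812 hours
Dose = (T / T_allowed) * 100
Dose = (3.6 / 3.530812) * 100 = 101.96

101.96 %


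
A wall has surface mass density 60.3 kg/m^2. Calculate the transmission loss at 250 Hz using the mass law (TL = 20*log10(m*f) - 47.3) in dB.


Given values:
  m = 60.3 kg/m^2, f = 250 Hz
Formula: TL = 20 * log10(m * f) - 47.3
Compute m * f = 60.3 * 250 = 15075.0
Compute log10(15075.0) = 4.178257
Compute 20 * 4.178257 = 83.5651
TL = 83.5651 - 47.3 = 36.27

36.27 dB


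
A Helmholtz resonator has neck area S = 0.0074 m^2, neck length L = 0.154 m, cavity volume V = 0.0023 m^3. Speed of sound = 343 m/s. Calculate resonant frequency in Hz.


Given values:
  S = 0.0074 m^2, L = 0.154 m, V = 0.0023 m^3, c = 343 m/s
Formula: f = (c / (2*pi)) * sqrt(S / (V * L))
Compute V * L = 0.0023 * 0.154 = 0.0003542
Compute S / (V * L) = 0.0074 / 0.0003542 = 20.8922
Compute sqrt(20.8922) = 4.570799
Compute c / (2*pi) = 343 / 6.283185 = 54.590148
f = 54.590148 * 4.570799 = 249.52

249.52 Hz


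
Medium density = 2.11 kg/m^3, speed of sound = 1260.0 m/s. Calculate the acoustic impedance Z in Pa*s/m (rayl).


Given values:
  rho = 2.11 kg/m^3
  c = 1260.0 m/s
Formula: Z = rho * c
Z = 2.11 * 1260.0
Z = 2658.6

2658.6 rayl


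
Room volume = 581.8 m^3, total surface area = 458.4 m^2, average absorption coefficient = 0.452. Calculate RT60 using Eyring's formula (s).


Given values:
  V = 581.8 m^3, S = 458.4 m^2, alpha = 0.452
Formula: RT60 = 0.161 * V / (-S * ln(1 - alpha))
Compute ln(1 - 0.452) = ln(0.548) = -0.60148
Denominator: -458.4 * -0.60148 = 275.7184
Numerator: 0.161 * 581.8 = 93.6698
RT60 = 93.6698 / 275.7184 = 0.34

0.34 s


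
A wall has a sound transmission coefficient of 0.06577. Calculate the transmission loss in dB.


Given values:
  tau = 0.06577
Formula: TL = 10 * log10(1 / tau)
Compute 1 / tau = 1 / 0.06577 = 15.2045
Compute log10(15.2045) = 1.181972
TL = 10 * 1.181972 = 11.82

11.82 dB


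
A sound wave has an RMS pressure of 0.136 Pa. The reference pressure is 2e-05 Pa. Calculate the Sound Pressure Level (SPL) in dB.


Given values:
  p = 0.136 Pa
  p_ref = 2e-05 Pa
Formula: SPL = 20 * log10(p / p_ref)
Compute ratio: p / p_ref = 0.136 / 2e-05 = 6800
Compute log10: log10(6800) = 3.832509
Multiply: SPL = 20 * 3.832509 = 76.65

76.65 dB


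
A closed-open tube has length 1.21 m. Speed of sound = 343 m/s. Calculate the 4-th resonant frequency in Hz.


Given values:
  Tube type: closed-open, L = 1.21 m, c = 343 m/s, n = 4
Formula: f_n = (2n - 1) * c / (4 * L)
Compute 2n - 1 = 2*4 - 1 = 7
Compute 4 * L = 4 * 1.21 = 4.84
f = 7 * 343 / 4.84
f = 496.07

496.07 Hz


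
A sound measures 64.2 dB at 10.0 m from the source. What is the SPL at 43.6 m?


Given values:
  SPL1 = 64.2 dB, r1 = 10.0 m, r2 = 43.6 m
Formula: SPL2 = SPL1 - 20 * log10(r2 / r1)
Compute ratio: r2 / r1 = 43.6 / 10.0 = 4.36
Compute log10: log10(4.36) = 0.639486
Compute drop: 20 * 0.639486 = 12.7897
SPL2 = 64.2 - 12.7897 = 51.41

51.41 dB


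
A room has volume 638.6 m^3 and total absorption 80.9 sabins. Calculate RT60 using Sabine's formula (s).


Given values:
  V = 638.6 m^3
  A = 80.9 sabins
Formula: RT60 = 0.161 * V / A
Numerator: 0.161 * 638.6 = 102.8146
RT60 = 102.8146 / 80.9 = 1.271

1.271 s


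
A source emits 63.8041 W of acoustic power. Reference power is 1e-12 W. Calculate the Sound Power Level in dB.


Given values:
  W = 63.8041 W
  W_ref = 1e-12 W
Formula: SWL = 10 * log10(W / W_ref)
Compute ratio: W / W_ref = 63804100000000
Compute log10: log10(63804100000000) = 13.804849
Multiply: SWL = 10 * 13.804849 = 138.05

138.05 dB


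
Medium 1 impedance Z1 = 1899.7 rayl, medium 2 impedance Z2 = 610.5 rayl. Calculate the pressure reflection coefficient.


Given values:
  Z1 = 1899.7 rayl, Z2 = 610.5 rayl
Formula: R = (Z2 - Z1) / (Z2 + Z1)
Numerator: Z2 - Z1 = 610.5 - 1899.7 = -1289.2
Denominator: Z2 + Z1 = 610.5 + 1899.7 = 2510.2
R = -1289.2 / 2510.2 = -0.5136

-0.5136


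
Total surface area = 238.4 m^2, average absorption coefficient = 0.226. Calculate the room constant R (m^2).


Given values:
  S = 238.4 m^2, alpha = 0.226
Formula: R = S * alpha / (1 - alpha)
Numerator: 238.4 * 0.226 = 53.8784
Denominator: 1 - 0.226 = 0.774
R = 53.8784 / 0.774 = 69.61

69.61 m^2


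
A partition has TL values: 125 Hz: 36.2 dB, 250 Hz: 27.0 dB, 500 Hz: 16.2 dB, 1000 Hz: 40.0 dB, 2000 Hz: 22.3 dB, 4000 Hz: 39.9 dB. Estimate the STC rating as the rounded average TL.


Given TL values at each frequency:
  125 Hz: 36.2 dB
  250 Hz: 27.0 dB
  500 Hz: 16.2 dB
  1000 Hz: 40.0 dB
  2000 Hz: 22.3 dB
  4000 Hz: 39.9 dB
Formula: STC ~ round(average of TL values)
Sum = 36.2 + 27.0 + 16.2 + 40.0 + 22.3 + 39.9 = 181.6
Average = 181.6 / 6 = 30.27
Rounded: 30

30


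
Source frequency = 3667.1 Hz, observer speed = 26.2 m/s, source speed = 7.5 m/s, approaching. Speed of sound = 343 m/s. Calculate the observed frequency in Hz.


Given values:
  f_s = 3667.1 Hz, v_o = 26.2 m/s, v_s = 7.5 m/s
  Direction: approaching
Formula: f_o = f_s * (c + v_o) / (c - v_s)
Numerator: c + v_o = 343 + 26.2 = 369.2
Denominator: c - v_s = 343 - 7.5 = 335.5
f_o = 3667.1 * 369.2 / 335.5 = 4035.45

4035.45 Hz


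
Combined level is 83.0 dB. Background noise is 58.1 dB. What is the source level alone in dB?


Given values:
  L_total = 83.0 dB, L_bg = 58.1 dB
Formula: L_source = 10 * log10(10^(L_total/10) - 10^(L_bg/10))
Convert to linear:
  10^(83.0/10) = 199526231.4969
  10^(58.1/10) = 645654.229
Difference: 199526231.4969 - 645654.229 = 198880577.2679
L_source = 10 * log10(198880577.2679) = 82.99

82.99 dB


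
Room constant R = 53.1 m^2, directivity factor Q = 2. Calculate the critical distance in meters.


Given values:
  R = 53.1 m^2, Q = 2
Formula: d_c = 0.141 * sqrt(Q * R)
Compute Q * R = 2 * 53.1 = 106.2
Compute sqrt(106.2) = 10.3053
d_c = 0.141 * 10.3053 = 1.453

1.453 m


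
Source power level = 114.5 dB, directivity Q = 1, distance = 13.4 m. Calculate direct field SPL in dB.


Given values:
  Lw = 114.5 dB, Q = 1, r = 13.4 m
Formula: SPL = Lw + 10 * log10(Q / (4 * pi * r^2))
Compute 4 * pi * r^2 = 4 * pi * 13.4^2 = 2256.4175
Compute Q / denom = 1 / 2256.4175 = 0.00044318
Compute 10 * log10(0.00044318) = -33.5342
SPL = 114.5 + (-33.5342) = 80.97

80.97 dB


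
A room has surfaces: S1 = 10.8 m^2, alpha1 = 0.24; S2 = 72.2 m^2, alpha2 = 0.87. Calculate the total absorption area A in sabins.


Given surfaces:
  Surface 1: 10.8 * 0.24 = 2.592
  Surface 2: 72.2 * 0.87 = 62.814
Formula: A = sum(Si * alpha_i)
A = 2.592 + 62.814
A = 65.41

65.41 sabins


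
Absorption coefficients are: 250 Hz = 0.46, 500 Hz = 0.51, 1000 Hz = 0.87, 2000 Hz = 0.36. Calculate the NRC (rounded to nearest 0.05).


Given values:
  a_250 = 0.46, a_500 = 0.51
  a_1000 = 0.87, a_2000 = 0.36
Formula: NRC = (a250 + a500 + a1000 + a2000) / 4
Sum = 0.46 + 0.51 + 0.87 + 0.36 = 2.2
NRC = 2.2 / 4 = 0.55
Rounded to nearest 0.05: 0.55

0.55


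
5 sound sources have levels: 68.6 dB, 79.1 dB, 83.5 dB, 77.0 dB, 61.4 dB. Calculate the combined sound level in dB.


Formula: L_total = 10 * log10( sum(10^(Li/10)) )
  Source 1: 10^(68.6/10) = 7244359.6007
  Source 2: 10^(79.1/10) = 81283051.6164
  Source 3: 10^(83.5/10) = 223872113.8568
  Source 4: 10^(77.0/10) = 50118723.3627
  Source 5: 10^(61.4/10) = 1380384.2646
Sum of linear values = 363898632.7012
L_total = 10 * log10(363898632.7012) = 85.61

85.61 dB


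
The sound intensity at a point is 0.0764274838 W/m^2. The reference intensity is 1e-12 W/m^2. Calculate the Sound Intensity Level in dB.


Given values:
  I = 0.0764274838 W/m^2
  I_ref = 1e-12 W/m^2
Formula: SIL = 10 * log10(I / I_ref)
Compute ratio: I / I_ref = 76427483800
Compute log10: log10(76427483800) = 10.88325
Multiply: SIL = 10 * 10.88325 = 108.83

108.83 dB


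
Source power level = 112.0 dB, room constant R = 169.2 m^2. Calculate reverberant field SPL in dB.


Given values:
  Lw = 112.0 dB, R = 169.2 m^2
Formula: SPL = Lw + 10 * log10(4 / R)
Compute 4 / R = 4 / 169.2 = 0.023641
Compute 10 * log10(0.023641) = -16.2633
SPL = 112.0 + (-16.2633) = 95.74

95.74 dB


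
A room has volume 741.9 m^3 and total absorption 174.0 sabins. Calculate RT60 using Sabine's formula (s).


Given values:
  V = 741.9 m^3
  A = 174.0 sabins
Formula: RT60 = 0.161 * V / A
Numerator: 0.161 * 741.9 = 119.4459
RT60 = 119.4459 / 174.0 = 0.686

0.686 s


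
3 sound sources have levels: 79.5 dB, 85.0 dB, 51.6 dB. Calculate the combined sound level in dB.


Formula: L_total = 10 * log10( sum(10^(Li/10)) )
  Source 1: 10^(79.5/10) = 89125093.8134
  Source 2: 10^(85.0/10) = 316227766.0168
  Source 3: 10^(51.6/10) = 144543.9771
Sum of linear values = 405497403.8073
L_total = 10 * log10(405497403.8073) = 86.08

86.08 dB


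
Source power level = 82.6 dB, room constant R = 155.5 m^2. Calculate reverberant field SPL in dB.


Given values:
  Lw = 82.6 dB, R = 155.5 m^2
Formula: SPL = Lw + 10 * log10(4 / R)
Compute 4 / R = 4 / 155.5 = 0.025723
Compute 10 * log10(0.025723) = -15.8968
SPL = 82.6 + (-15.8968) = 66.7

66.7 dB


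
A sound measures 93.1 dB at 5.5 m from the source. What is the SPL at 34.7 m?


Given values:
  SPL1 = 93.1 dB, r1 = 5.5 m, r2 = 34.7 m
Formula: SPL2 = SPL1 - 20 * log10(r2 / r1)
Compute ratio: r2 / r1 = 34.7 / 5.5 = 6.3091
Compute log10: log10(6.3091) = 0.799967
Compute drop: 20 * 0.799967 = 15.9993
SPL2 = 93.1 - 15.9993 = 77.1

77.1 dB


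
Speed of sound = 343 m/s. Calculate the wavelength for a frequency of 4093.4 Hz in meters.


Given values:
  c = 343 m/s, f = 4093.4 Hz
Formula: lambda = c / f
lambda = 343 / 4093.4
lambda = 0.0838

0.0838 m


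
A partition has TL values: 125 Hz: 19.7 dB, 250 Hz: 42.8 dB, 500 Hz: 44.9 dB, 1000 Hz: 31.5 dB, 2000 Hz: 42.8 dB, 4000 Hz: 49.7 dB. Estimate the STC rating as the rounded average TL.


Given TL values at each frequency:
  125 Hz: 19.7 dB
  250 Hz: 42.8 dB
  500 Hz: 44.9 dB
  1000 Hz: 31.5 dB
  2000 Hz: 42.8 dB
  4000 Hz: 49.7 dB
Formula: STC ~ round(average of TL values)
Sum = 19.7 + 42.8 + 44.9 + 31.5 + 42.8 + 49.7 = 231.4
Average = 231.4 / 6 = 38.57
Rounded: 39

39


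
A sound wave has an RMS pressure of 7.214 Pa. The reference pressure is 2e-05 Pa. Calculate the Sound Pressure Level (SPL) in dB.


Given values:
  p = 7.214 Pa
  p_ref = 2e-05 Pa
Formula: SPL = 20 * log10(p / p_ref)
Compute ratio: p / p_ref = 7.214 / 2e-05 = 360700
Compute log10: log10(360700) = 5.557146
Multiply: SPL = 20 * 5.557146 = 111.14

111.14 dB


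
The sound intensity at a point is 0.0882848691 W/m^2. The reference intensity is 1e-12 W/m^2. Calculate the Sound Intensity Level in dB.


Given values:
  I = 0.0882848691 W/m^2
  I_ref = 1e-12 W/m^2
Formula: SIL = 10 * log10(I / I_ref)
Compute ratio: I / I_ref = 88284869100
Compute log10: log10(88284869100) = 10.945886
Multiply: SIL = 10 * 10.945886 = 109.46

109.46 dB


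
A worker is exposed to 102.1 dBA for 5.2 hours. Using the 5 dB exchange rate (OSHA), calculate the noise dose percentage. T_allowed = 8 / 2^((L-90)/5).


Given values:
  L = 102.1 dBA, T = 5.2 hours
Formula: T_allowed = 8 / 2^((L - 90) / 5)
Compute exponent: (102.1 - 90) / 5 = 2.42
Compute 2^(2.42) = 5.35171
T_allowed = 8 / 5.35171 = 1.494849 hours
Dose = (T / T_allowed) * 100
Dose = (5.2 / 1.494849) * 100 = 347.86

347.86 %


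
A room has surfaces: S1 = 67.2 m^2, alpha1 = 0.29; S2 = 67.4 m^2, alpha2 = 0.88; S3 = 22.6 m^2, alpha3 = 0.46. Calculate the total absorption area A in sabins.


Given surfaces:
  Surface 1: 67.2 * 0.29 = 19.488
  Surface 2: 67.4 * 0.88 = 59.312
  Surface 3: 22.6 * 0.46 = 10.396
Formula: A = sum(Si * alpha_i)
A = 19.488 + 59.312 + 10.396
A = 89.2

89.2 sabins


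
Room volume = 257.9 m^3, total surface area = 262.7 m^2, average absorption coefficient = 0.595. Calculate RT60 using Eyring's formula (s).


Given values:
  V = 257.9 m^3, S = 262.7 m^2, alpha = 0.595
Formula: RT60 = 0.161 * V / (-S * ln(1 - alpha))
Compute ln(1 - 0.595) = ln(0.405) = -0.903868
Denominator: -262.7 * -0.903868 = 237.4461
Numerator: 0.161 * 257.9 = 41.5219
RT60 = 41.5219 / 237.4461 = 0.175

0.175 s


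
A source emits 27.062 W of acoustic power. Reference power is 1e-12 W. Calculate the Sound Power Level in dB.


Given values:
  W = 27.062 W
  W_ref = 1e-12 W
Formula: SWL = 10 * log10(W / W_ref)
Compute ratio: W / W_ref = 27062000000000
Compute log10: log10(27062000000000) = 13.43236
Multiply: SWL = 10 * 13.43236 = 134.32

134.32 dB


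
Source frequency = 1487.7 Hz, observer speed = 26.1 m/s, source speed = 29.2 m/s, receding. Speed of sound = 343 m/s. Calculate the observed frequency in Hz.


Given values:
  f_s = 1487.7 Hz, v_o = 26.1 m/s, v_s = 29.2 m/s
  Direction: receding
Formula: f_o = f_s * (c - v_o) / (c + v_s)
Numerator: c - v_o = 343 - 26.1 = 316.9
Denominator: c + v_s = 343 + 29.2 = 372.2
f_o = 1487.7 * 316.9 / 372.2 = 1266.66

1266.66 Hz


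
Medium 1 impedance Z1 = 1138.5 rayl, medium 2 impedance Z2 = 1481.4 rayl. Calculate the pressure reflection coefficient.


Given values:
  Z1 = 1138.5 rayl, Z2 = 1481.4 rayl
Formula: R = (Z2 - Z1) / (Z2 + Z1)
Numerator: Z2 - Z1 = 1481.4 - 1138.5 = 342.9
Denominator: Z2 + Z1 = 1481.4 + 1138.5 = 2619.9
R = 342.9 / 2619.9 = 0.1309

0.1309


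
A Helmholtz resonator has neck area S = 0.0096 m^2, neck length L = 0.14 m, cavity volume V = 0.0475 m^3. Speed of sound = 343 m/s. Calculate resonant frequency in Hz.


Given values:
  S = 0.0096 m^2, L = 0.14 m, V = 0.0475 m^3, c = 343 m/s
Formula: f = (c / (2*pi)) * sqrt(S / (V * L))
Compute V * L = 0.0475 * 0.14 = 0.00665
Compute S / (V * L) = 0.0096 / 0.00665 = 1.4436
Compute sqrt(1.4436) = 1.201499
Compute c / (2*pi) = 343 / 6.283185 = 54.590148
f = 54.590148 * 1.201499 = 65.59

65.59 Hz


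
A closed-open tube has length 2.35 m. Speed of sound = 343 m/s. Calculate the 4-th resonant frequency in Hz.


Given values:
  Tube type: closed-open, L = 2.35 m, c = 343 m/s, n = 4
Formula: f_n = (2n - 1) * c / (4 * L)
Compute 2n - 1 = 2*4 - 1 = 7
Compute 4 * L = 4 * 2.35 = 9.4
f = 7 * 343 / 9.4
f = 255.43

255.43 Hz


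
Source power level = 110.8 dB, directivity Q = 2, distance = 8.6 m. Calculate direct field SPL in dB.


Given values:
  Lw = 110.8 dB, Q = 2, r = 8.6 m
Formula: SPL = Lw + 10 * log10(Q / (4 * pi * r^2))
Compute 4 * pi * r^2 = 4 * pi * 8.6^2 = 929.4088
Compute Q / denom = 2 / 929.4088 = 0.00215191
Compute 10 * log10(0.00215191) = -26.6718
SPL = 110.8 + (-26.6718) = 84.13

84.13 dB


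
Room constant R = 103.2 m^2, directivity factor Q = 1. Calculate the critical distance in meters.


Given values:
  R = 103.2 m^2, Q = 1
Formula: d_c = 0.141 * sqrt(Q * R)
Compute Q * R = 1 * 103.2 = 103.2
Compute sqrt(103.2) = 10.1587
d_c = 0.141 * 10.1587 = 1.432

1.432 m


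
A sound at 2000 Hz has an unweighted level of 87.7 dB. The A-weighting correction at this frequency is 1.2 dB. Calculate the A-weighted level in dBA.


Given values:
  SPL = 87.7 dB
  A-weighting at 2000 Hz = 1.2 dB
Formula: L_A = SPL + A_weight
L_A = 87.7 + (1.2)
L_A = 88.9

88.9 dBA


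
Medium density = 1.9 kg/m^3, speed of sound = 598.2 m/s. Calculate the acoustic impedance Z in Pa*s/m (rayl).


Given values:
  rho = 1.9 kg/m^3
  c = 598.2 m/s
Formula: Z = rho * c
Z = 1.9 * 598.2
Z = 1136.58

1136.58 rayl


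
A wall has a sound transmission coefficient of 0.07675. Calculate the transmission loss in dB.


Given values:
  tau = 0.07675
Formula: TL = 10 * log10(1 / tau)
Compute 1 / tau = 1 / 0.07675 = 13.0293
Compute log10(13.0293) = 1.114921
TL = 10 * 1.114921 = 11.15

11.15 dB


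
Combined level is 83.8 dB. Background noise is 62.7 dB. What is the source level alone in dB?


Given values:
  L_total = 83.8 dB, L_bg = 62.7 dB
Formula: L_source = 10 * log10(10^(L_total/10) - 10^(L_bg/10))
Convert to linear:
  10^(83.8/10) = 239883291.9019
  10^(62.7/10) = 1862087.1367
Difference: 239883291.9019 - 1862087.1367 = 238021204.7652
L_source = 10 * log10(238021204.7652) = 83.77

83.77 dB


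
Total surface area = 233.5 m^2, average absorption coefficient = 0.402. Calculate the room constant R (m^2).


Given values:
  S = 233.5 m^2, alpha = 0.402
Formula: R = S * alpha / (1 - alpha)
Numerator: 233.5 * 0.402 = 93.867
Denominator: 1 - 0.402 = 0.598
R = 93.867 / 0.598 = 156.97

156.97 m^2


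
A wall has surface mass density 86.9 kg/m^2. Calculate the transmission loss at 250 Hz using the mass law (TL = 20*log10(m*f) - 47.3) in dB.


Given values:
  m = 86.9 kg/m^2, f = 250 Hz
Formula: TL = 20 * log10(m * f) - 47.3
Compute m * f = 86.9 * 250 = 21725.0
Compute log10(21725.0) = 4.33696
Compute 20 * 4.33696 = 86.7392
TL = 86.7392 - 47.3 = 39.44

39.44 dB


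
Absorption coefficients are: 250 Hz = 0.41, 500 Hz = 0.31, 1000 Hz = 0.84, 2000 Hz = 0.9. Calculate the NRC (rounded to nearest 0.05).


Given values:
  a_250 = 0.41, a_500 = 0.31
  a_1000 = 0.84, a_2000 = 0.9
Formula: NRC = (a250 + a500 + a1000 + a2000) / 4
Sum = 0.41 + 0.31 + 0.84 + 0.9 = 2.46
NRC = 2.46 / 4 = 0.615
Rounded to nearest 0.05: 0.6

0.6


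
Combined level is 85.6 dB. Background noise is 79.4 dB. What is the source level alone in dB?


Given values:
  L_total = 85.6 dB, L_bg = 79.4 dB
Formula: L_source = 10 * log10(10^(L_total/10) - 10^(L_bg/10))
Convert to linear:
  10^(85.6/10) = 363078054.7701
  10^(79.4/10) = 87096358.9956
Difference: 363078054.7701 - 87096358.9956 = 275981695.7745
L_source = 10 * log10(275981695.7745) = 84.41

84.41 dB


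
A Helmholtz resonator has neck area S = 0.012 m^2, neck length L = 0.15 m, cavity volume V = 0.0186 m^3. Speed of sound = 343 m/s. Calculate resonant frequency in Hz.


Given values:
  S = 0.012 m^2, L = 0.15 m, V = 0.0186 m^3, c = 343 m/s
Formula: f = (c / (2*pi)) * sqrt(S / (V * L))
Compute V * L = 0.0186 * 0.15 = 0.00279
Compute S / (V * L) = 0.012 / 0.00279 = 4.3011
Compute sqrt(4.3011) = 2.073909
Compute c / (2*pi) = 343 / 6.283185 = 54.590148
f = 54.590148 * 2.073909 = 113.21

113.21 Hz


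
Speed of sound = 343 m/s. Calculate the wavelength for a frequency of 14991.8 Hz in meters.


Given values:
  c = 343 m/s, f = 14991.8 Hz
Formula: lambda = c / f
lambda = 343 / 14991.8
lambda = 0.0229

0.0229 m


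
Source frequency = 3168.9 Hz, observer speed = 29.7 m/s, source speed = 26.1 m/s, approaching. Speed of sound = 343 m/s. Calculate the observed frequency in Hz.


Given values:
  f_s = 3168.9 Hz, v_o = 29.7 m/s, v_s = 26.1 m/s
  Direction: approaching
Formula: f_o = f_s * (c + v_o) / (c - v_s)
Numerator: c + v_o = 343 + 29.7 = 372.7
Denominator: c - v_s = 343 - 26.1 = 316.9
f_o = 3168.9 * 372.7 / 316.9 = 3726.88

3726.88 Hz


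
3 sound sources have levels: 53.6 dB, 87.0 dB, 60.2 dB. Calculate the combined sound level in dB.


Formula: L_total = 10 * log10( sum(10^(Li/10)) )
  Source 1: 10^(53.6/10) = 229086.7653
  Source 2: 10^(87.0/10) = 501187233.6273
  Source 3: 10^(60.2/10) = 1047128.5481
Sum of linear values = 502463448.9407
L_total = 10 * log10(502463448.9407) = 87.01

87.01 dB


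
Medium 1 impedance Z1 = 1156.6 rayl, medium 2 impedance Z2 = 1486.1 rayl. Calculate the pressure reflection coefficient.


Given values:
  Z1 = 1156.6 rayl, Z2 = 1486.1 rayl
Formula: R = (Z2 - Z1) / (Z2 + Z1)
Numerator: Z2 - Z1 = 1486.1 - 1156.6 = 329.5
Denominator: Z2 + Z1 = 1486.1 + 1156.6 = 2642.7
R = 329.5 / 2642.7 = 0.1247

0.1247


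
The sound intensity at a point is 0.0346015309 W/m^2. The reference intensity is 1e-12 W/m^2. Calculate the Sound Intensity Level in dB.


Given values:
  I = 0.0346015309 W/m^2
  I_ref = 1e-12 W/m^2
Formula: SIL = 10 * log10(I / I_ref)
Compute ratio: I / I_ref = 34601530900
Compute log10: log10(34601530900) = 10.539095
Multiply: SIL = 10 * 10.539095 = 105.39

105.39 dB


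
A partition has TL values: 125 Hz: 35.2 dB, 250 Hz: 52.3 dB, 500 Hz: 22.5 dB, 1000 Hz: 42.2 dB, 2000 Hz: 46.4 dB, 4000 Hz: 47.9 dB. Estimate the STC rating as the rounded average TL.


Given TL values at each frequency:
  125 Hz: 35.2 dB
  250 Hz: 52.3 dB
  500 Hz: 22.5 dB
  1000 Hz: 42.2 dB
  2000 Hz: 46.4 dB
  4000 Hz: 47.9 dB
Formula: STC ~ round(average of TL values)
Sum = 35.2 + 52.3 + 22.5 + 42.2 + 46.4 + 47.9 = 246.5
Average = 246.5 / 6 = 41.08
Rounded: 41

41


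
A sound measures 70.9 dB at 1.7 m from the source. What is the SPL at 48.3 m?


Given values:
  SPL1 = 70.9 dB, r1 = 1.7 m, r2 = 48.3 m
Formula: SPL2 = SPL1 - 20 * log10(r2 / r1)
Compute ratio: r2 / r1 = 48.3 / 1.7 = 28.4118
Compute log10: log10(28.4118) = 1.453499
Compute drop: 20 * 1.453499 = 29.07
SPL2 = 70.9 - 29.07 = 41.83

41.83 dB


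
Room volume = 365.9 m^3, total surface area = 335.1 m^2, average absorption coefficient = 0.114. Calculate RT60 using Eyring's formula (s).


Given values:
  V = 365.9 m^3, S = 335.1 m^2, alpha = 0.114
Formula: RT60 = 0.161 * V / (-S * ln(1 - alpha))
Compute ln(1 - 0.114) = ln(0.886) = -0.121038
Denominator: -335.1 * -0.121038 = 40.5598
Numerator: 0.161 * 365.9 = 58.9099
RT60 = 58.9099 / 40.5598 = 1.452

1.452 s


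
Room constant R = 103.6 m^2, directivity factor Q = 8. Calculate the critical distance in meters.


Given values:
  R = 103.6 m^2, Q = 8
Formula: d_c = 0.141 * sqrt(Q * R)
Compute Q * R = 8 * 103.6 = 828.8
Compute sqrt(828.8) = 28.7889
d_c = 0.141 * 28.7889 = 4.059

4.059 m


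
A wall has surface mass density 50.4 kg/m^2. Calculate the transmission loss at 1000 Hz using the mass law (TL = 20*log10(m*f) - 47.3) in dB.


Given values:
  m = 50.4 kg/m^2, f = 1000 Hz
Formula: TL = 20 * log10(m * f) - 47.3
Compute m * f = 50.4 * 1000 = 50400.0
Compute log10(50400.0) = 4.702431
Compute 20 * 4.702431 = 94.0486
TL = 94.0486 - 47.3 = 46.75

46.75 dB
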